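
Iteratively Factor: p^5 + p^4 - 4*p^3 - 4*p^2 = (p)*(p^4 + p^3 - 4*p^2 - 4*p) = p*(p + 1)*(p^3 - 4*p) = p^2*(p + 1)*(p^2 - 4) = p^2*(p + 1)*(p + 2)*(p - 2)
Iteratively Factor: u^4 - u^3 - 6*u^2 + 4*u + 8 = (u - 2)*(u^3 + u^2 - 4*u - 4) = (u - 2)^2*(u^2 + 3*u + 2) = (u - 2)^2*(u + 1)*(u + 2)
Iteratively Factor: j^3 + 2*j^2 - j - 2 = (j - 1)*(j^2 + 3*j + 2) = (j - 1)*(j + 2)*(j + 1)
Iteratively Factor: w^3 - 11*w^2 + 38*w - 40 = (w - 2)*(w^2 - 9*w + 20) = (w - 5)*(w - 2)*(w - 4)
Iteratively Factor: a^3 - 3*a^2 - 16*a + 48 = (a - 3)*(a^2 - 16) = (a - 4)*(a - 3)*(a + 4)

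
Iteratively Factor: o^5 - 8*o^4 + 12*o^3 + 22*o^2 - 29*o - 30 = (o - 2)*(o^4 - 6*o^3 + 22*o + 15) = (o - 2)*(o + 1)*(o^3 - 7*o^2 + 7*o + 15) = (o - 3)*(o - 2)*(o + 1)*(o^2 - 4*o - 5) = (o - 5)*(o - 3)*(o - 2)*(o + 1)*(o + 1)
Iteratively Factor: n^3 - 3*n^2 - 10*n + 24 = (n - 2)*(n^2 - n - 12) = (n - 2)*(n + 3)*(n - 4)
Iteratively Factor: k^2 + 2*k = (k + 2)*(k)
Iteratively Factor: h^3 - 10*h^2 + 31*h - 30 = (h - 2)*(h^2 - 8*h + 15) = (h - 5)*(h - 2)*(h - 3)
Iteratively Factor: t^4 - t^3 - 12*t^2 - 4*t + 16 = (t - 4)*(t^3 + 3*t^2 - 4) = (t - 4)*(t - 1)*(t^2 + 4*t + 4) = (t - 4)*(t - 1)*(t + 2)*(t + 2)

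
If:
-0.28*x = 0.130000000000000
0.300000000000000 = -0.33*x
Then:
No Solution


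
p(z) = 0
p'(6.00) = 0.00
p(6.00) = 0.00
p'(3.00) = 0.00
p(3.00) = 0.00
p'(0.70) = 0.00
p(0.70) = 0.00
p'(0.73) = 0.00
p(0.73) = 0.00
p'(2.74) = 0.00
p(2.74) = 0.00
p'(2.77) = 0.00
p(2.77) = 0.00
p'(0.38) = 0.00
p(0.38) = 0.00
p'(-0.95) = 0.00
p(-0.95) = 0.00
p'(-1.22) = 0.00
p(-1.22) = 0.00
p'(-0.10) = 0.00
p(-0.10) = 0.00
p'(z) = 0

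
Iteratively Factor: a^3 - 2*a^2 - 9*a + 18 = (a + 3)*(a^2 - 5*a + 6) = (a - 3)*(a + 3)*(a - 2)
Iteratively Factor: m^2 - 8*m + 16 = (m - 4)*(m - 4)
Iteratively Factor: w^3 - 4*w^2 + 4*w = (w - 2)*(w^2 - 2*w) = w*(w - 2)*(w - 2)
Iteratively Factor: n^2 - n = (n - 1)*(n)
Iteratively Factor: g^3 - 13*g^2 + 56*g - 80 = (g - 5)*(g^2 - 8*g + 16) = (g - 5)*(g - 4)*(g - 4)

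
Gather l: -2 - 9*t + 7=5 - 9*t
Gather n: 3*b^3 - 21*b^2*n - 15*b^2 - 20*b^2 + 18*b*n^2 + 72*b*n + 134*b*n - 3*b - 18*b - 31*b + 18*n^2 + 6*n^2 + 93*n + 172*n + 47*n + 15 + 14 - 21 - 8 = 3*b^3 - 35*b^2 - 52*b + n^2*(18*b + 24) + n*(-21*b^2 + 206*b + 312)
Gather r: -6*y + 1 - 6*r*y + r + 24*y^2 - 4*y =r*(1 - 6*y) + 24*y^2 - 10*y + 1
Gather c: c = c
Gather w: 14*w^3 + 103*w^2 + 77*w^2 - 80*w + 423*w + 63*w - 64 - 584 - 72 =14*w^3 + 180*w^2 + 406*w - 720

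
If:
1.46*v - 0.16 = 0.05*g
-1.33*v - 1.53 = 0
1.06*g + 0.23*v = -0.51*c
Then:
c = 76.99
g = -36.79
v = -1.15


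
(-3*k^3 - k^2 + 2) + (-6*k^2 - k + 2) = -3*k^3 - 7*k^2 - k + 4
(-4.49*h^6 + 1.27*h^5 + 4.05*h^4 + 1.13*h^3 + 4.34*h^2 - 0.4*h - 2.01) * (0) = 0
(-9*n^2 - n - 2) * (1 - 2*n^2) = 18*n^4 + 2*n^3 - 5*n^2 - n - 2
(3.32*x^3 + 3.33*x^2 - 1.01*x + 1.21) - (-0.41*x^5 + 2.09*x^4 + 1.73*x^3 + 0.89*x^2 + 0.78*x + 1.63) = 0.41*x^5 - 2.09*x^4 + 1.59*x^3 + 2.44*x^2 - 1.79*x - 0.42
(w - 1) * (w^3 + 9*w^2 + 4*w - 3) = w^4 + 8*w^3 - 5*w^2 - 7*w + 3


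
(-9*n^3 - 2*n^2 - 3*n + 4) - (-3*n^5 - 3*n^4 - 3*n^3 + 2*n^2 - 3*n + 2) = 3*n^5 + 3*n^4 - 6*n^3 - 4*n^2 + 2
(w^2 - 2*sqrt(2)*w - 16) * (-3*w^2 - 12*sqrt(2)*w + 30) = -3*w^4 - 6*sqrt(2)*w^3 + 126*w^2 + 132*sqrt(2)*w - 480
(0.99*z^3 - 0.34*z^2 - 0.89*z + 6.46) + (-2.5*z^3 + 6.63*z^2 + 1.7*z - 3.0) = -1.51*z^3 + 6.29*z^2 + 0.81*z + 3.46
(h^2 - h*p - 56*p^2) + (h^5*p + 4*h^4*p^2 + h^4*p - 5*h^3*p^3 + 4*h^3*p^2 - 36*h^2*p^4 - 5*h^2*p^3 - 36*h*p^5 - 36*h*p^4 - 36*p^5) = h^5*p + 4*h^4*p^2 + h^4*p - 5*h^3*p^3 + 4*h^3*p^2 - 36*h^2*p^4 - 5*h^2*p^3 + h^2 - 36*h*p^5 - 36*h*p^4 - h*p - 36*p^5 - 56*p^2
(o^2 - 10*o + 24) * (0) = 0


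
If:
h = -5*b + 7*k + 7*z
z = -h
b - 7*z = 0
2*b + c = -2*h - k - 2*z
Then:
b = 7*z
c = -125*z/7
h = -z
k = 27*z/7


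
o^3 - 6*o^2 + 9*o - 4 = (o - 4)*(o - 1)^2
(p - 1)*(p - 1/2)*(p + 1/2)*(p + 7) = p^4 + 6*p^3 - 29*p^2/4 - 3*p/2 + 7/4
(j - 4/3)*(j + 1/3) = j^2 - j - 4/9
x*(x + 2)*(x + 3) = x^3 + 5*x^2 + 6*x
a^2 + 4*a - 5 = (a - 1)*(a + 5)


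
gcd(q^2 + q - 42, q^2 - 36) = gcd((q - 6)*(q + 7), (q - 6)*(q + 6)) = q - 6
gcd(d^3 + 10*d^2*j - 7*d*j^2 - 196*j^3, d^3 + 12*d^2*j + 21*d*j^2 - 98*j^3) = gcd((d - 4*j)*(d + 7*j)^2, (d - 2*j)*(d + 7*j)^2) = d^2 + 14*d*j + 49*j^2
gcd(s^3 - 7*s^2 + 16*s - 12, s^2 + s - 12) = s - 3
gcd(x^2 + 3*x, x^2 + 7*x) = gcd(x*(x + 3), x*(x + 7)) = x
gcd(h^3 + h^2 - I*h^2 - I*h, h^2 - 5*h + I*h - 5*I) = 1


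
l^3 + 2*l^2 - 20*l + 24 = (l - 2)^2*(l + 6)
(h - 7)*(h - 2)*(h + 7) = h^3 - 2*h^2 - 49*h + 98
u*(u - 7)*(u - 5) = u^3 - 12*u^2 + 35*u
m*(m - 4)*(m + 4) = m^3 - 16*m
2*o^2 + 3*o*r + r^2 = (o + r)*(2*o + r)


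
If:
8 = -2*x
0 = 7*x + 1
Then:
No Solution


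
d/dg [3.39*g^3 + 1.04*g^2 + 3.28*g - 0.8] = 10.17*g^2 + 2.08*g + 3.28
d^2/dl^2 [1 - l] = 0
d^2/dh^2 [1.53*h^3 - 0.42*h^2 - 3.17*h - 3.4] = 9.18*h - 0.84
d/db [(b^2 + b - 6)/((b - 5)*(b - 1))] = (-7*b^2 + 22*b - 31)/(b^4 - 12*b^3 + 46*b^2 - 60*b + 25)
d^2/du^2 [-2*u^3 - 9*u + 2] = -12*u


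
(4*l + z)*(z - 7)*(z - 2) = 4*l*z^2 - 36*l*z + 56*l + z^3 - 9*z^2 + 14*z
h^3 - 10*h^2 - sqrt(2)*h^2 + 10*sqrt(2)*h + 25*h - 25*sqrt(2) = (h - 5)^2*(h - sqrt(2))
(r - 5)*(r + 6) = r^2 + r - 30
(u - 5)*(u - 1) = u^2 - 6*u + 5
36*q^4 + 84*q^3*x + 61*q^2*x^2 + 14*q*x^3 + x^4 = (q + x)^2*(6*q + x)^2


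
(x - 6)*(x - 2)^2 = x^3 - 10*x^2 + 28*x - 24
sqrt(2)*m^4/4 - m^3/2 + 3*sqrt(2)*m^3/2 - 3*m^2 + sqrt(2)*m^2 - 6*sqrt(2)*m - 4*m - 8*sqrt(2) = (m/2 + 1)*(m + 4)*(m - 2*sqrt(2))*(sqrt(2)*m/2 + 1)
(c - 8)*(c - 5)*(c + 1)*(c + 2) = c^4 - 10*c^3 + 3*c^2 + 94*c + 80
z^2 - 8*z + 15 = (z - 5)*(z - 3)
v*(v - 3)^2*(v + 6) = v^4 - 27*v^2 + 54*v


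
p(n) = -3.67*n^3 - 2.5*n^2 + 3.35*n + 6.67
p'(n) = -11.01*n^2 - 5.0*n + 3.35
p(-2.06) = 21.24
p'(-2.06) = -33.07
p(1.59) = -9.08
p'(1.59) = -32.43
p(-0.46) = 4.96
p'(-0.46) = 3.32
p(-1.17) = 5.21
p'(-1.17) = -5.87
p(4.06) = -266.55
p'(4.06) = -198.43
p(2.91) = -95.19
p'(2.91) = -104.43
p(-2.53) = 41.63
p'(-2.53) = -54.47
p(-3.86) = 167.56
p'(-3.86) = -141.39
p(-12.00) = 5948.23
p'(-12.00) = -1522.09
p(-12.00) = 5948.23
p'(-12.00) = -1522.09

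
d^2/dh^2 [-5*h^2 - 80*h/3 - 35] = -10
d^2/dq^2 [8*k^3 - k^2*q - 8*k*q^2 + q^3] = -16*k + 6*q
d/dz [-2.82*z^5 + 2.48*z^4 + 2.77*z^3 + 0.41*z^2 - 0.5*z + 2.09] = -14.1*z^4 + 9.92*z^3 + 8.31*z^2 + 0.82*z - 0.5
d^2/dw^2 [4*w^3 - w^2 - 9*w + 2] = 24*w - 2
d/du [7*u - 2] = 7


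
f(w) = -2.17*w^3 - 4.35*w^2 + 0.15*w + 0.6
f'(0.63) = -7.91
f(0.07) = 0.59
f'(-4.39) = -87.12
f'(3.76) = -124.60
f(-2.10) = 1.20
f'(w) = -6.51*w^2 - 8.7*w + 0.15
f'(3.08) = -88.40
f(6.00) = -623.82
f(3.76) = -175.69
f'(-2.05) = -9.37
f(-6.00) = 311.82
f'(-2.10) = -10.29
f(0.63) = -1.57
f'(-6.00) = -182.01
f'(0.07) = -0.49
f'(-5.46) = -146.42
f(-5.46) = 223.31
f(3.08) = -103.61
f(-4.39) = 99.70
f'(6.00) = -286.41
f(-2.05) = 0.71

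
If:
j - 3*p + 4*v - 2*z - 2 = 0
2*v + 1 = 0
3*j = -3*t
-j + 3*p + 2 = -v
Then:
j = -t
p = -t/3 - 1/2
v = -1/2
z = -5/4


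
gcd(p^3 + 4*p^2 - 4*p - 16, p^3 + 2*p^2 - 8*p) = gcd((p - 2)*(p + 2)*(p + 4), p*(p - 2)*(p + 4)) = p^2 + 2*p - 8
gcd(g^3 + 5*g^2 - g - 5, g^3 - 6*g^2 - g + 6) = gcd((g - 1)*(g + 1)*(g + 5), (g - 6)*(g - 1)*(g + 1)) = g^2 - 1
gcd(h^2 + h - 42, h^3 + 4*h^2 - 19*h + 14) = h + 7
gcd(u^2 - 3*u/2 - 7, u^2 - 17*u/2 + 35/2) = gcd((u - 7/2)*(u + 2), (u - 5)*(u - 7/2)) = u - 7/2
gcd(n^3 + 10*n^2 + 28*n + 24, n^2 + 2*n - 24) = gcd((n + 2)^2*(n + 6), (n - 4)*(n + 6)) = n + 6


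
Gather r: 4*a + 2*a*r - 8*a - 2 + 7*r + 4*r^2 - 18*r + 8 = -4*a + 4*r^2 + r*(2*a - 11) + 6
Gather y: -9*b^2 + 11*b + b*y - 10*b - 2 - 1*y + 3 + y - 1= -9*b^2 + b*y + b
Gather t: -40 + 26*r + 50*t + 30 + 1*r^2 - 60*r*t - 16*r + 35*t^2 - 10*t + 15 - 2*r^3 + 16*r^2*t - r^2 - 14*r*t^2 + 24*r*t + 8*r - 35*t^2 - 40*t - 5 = -2*r^3 - 14*r*t^2 + 18*r + t*(16*r^2 - 36*r)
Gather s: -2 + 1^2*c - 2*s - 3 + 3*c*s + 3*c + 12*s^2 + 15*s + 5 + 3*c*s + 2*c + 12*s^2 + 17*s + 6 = 6*c + 24*s^2 + s*(6*c + 30) + 6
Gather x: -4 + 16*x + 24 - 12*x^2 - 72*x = -12*x^2 - 56*x + 20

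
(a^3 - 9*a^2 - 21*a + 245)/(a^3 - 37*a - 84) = (a^2 - 2*a - 35)/(a^2 + 7*a + 12)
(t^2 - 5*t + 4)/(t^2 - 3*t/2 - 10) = 2*(t - 1)/(2*t + 5)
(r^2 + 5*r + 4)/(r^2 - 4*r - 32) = (r + 1)/(r - 8)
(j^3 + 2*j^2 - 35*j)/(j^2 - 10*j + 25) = j*(j + 7)/(j - 5)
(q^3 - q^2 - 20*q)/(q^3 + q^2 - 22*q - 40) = q/(q + 2)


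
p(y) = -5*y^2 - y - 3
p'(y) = -10*y - 1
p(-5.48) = -147.67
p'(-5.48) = 53.80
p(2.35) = -32.96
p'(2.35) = -24.50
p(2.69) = -41.87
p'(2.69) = -27.90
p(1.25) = -12.06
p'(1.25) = -13.50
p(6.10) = -195.15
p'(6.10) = -62.00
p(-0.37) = -3.31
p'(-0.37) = 2.70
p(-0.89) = -6.07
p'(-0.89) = 7.90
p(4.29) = -99.31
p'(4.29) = -43.90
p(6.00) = -189.00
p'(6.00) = -61.00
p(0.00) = -3.00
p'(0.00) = -1.00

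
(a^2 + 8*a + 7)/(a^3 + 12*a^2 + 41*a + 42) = (a + 1)/(a^2 + 5*a + 6)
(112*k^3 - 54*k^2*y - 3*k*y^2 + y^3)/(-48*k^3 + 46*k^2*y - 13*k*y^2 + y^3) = (7*k + y)/(-3*k + y)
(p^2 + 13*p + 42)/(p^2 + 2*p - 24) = (p + 7)/(p - 4)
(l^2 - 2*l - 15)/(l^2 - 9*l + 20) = (l + 3)/(l - 4)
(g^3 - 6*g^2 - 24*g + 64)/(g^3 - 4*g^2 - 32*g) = (g - 2)/g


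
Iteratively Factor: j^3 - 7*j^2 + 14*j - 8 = (j - 2)*(j^2 - 5*j + 4) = (j - 2)*(j - 1)*(j - 4)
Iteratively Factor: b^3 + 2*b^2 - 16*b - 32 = (b + 4)*(b^2 - 2*b - 8) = (b - 4)*(b + 4)*(b + 2)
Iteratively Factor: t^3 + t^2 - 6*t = (t + 3)*(t^2 - 2*t) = t*(t + 3)*(t - 2)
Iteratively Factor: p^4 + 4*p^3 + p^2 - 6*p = (p + 3)*(p^3 + p^2 - 2*p) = (p - 1)*(p + 3)*(p^2 + 2*p) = p*(p - 1)*(p + 3)*(p + 2)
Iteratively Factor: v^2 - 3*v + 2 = (v - 2)*(v - 1)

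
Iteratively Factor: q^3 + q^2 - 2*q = (q)*(q^2 + q - 2) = q*(q - 1)*(q + 2)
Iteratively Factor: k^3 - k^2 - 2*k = (k - 2)*(k^2 + k) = k*(k - 2)*(k + 1)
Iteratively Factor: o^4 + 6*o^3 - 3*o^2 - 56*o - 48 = (o + 1)*(o^3 + 5*o^2 - 8*o - 48) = (o + 1)*(o + 4)*(o^2 + o - 12) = (o + 1)*(o + 4)^2*(o - 3)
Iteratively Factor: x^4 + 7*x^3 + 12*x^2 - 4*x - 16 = (x + 4)*(x^3 + 3*x^2 - 4) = (x + 2)*(x + 4)*(x^2 + x - 2) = (x - 1)*(x + 2)*(x + 4)*(x + 2)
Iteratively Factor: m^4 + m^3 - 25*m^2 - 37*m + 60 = (m - 5)*(m^3 + 6*m^2 + 5*m - 12) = (m - 5)*(m + 4)*(m^2 + 2*m - 3) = (m - 5)*(m - 1)*(m + 4)*(m + 3)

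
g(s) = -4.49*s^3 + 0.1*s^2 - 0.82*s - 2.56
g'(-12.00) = -1942.90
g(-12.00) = 7780.40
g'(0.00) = -0.82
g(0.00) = -2.56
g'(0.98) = -13.56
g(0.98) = -7.49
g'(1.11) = -17.19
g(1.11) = -9.49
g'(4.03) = -218.78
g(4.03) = -298.11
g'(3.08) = -127.99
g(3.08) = -135.33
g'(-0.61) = -5.95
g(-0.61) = -1.00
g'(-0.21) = -1.46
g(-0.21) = -2.34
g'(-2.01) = -55.64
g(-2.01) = 35.95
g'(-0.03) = -0.84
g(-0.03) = -2.54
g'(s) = -13.47*s^2 + 0.2*s - 0.82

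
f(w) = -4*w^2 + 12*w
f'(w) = 12 - 8*w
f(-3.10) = -75.64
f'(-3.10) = 36.80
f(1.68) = 8.87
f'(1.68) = -1.44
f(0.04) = 0.47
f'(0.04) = 11.68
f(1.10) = 8.36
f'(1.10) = 3.20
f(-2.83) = -66.00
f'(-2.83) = 34.64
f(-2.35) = -50.29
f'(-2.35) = 30.80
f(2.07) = 7.70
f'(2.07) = -4.56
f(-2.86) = -67.04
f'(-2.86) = 34.88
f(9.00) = -216.00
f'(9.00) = -60.00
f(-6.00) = -216.00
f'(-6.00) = 60.00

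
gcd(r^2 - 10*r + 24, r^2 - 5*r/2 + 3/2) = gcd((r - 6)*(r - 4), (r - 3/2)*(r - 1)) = 1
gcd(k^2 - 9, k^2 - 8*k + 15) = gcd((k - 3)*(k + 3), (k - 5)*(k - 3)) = k - 3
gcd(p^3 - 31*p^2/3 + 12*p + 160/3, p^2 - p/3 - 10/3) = p + 5/3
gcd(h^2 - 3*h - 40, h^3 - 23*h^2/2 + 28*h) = h - 8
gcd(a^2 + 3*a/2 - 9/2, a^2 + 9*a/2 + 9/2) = a + 3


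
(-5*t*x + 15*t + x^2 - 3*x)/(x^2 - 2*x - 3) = (-5*t + x)/(x + 1)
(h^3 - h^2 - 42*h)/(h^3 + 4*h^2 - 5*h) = (h^2 - h - 42)/(h^2 + 4*h - 5)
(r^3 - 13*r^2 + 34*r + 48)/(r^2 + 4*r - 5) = (r^3 - 13*r^2 + 34*r + 48)/(r^2 + 4*r - 5)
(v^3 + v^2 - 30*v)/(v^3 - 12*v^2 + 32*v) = (v^2 + v - 30)/(v^2 - 12*v + 32)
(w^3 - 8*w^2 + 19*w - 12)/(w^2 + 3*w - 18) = (w^2 - 5*w + 4)/(w + 6)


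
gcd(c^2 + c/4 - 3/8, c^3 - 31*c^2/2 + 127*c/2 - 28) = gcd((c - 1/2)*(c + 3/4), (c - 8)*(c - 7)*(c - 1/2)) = c - 1/2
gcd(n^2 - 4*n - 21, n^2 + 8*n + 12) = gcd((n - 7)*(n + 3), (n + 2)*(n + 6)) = 1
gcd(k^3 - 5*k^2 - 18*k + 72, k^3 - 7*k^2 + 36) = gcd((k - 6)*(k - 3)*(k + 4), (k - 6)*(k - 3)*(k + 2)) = k^2 - 9*k + 18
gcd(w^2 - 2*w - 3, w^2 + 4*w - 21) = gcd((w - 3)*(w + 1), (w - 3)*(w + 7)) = w - 3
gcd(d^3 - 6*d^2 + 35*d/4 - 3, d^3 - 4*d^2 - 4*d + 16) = d - 4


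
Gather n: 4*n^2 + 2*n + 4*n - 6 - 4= 4*n^2 + 6*n - 10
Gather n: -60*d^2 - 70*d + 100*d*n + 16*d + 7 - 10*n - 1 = -60*d^2 - 54*d + n*(100*d - 10) + 6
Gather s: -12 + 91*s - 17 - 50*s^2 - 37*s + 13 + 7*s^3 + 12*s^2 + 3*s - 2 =7*s^3 - 38*s^2 + 57*s - 18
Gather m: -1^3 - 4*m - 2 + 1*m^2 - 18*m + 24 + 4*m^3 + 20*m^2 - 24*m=4*m^3 + 21*m^2 - 46*m + 21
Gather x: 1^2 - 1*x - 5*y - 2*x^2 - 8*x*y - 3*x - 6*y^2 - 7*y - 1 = -2*x^2 + x*(-8*y - 4) - 6*y^2 - 12*y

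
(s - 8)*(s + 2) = s^2 - 6*s - 16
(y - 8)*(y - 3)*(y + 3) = y^3 - 8*y^2 - 9*y + 72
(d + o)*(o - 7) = d*o - 7*d + o^2 - 7*o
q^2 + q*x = q*(q + x)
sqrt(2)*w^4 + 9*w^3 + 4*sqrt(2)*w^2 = w^2*(w + 4*sqrt(2))*(sqrt(2)*w + 1)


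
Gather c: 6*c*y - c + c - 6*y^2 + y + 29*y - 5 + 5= 6*c*y - 6*y^2 + 30*y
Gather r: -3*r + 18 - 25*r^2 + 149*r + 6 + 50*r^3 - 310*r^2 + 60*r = 50*r^3 - 335*r^2 + 206*r + 24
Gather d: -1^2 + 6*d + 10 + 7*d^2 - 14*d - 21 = 7*d^2 - 8*d - 12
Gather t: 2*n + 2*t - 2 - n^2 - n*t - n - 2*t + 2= -n^2 - n*t + n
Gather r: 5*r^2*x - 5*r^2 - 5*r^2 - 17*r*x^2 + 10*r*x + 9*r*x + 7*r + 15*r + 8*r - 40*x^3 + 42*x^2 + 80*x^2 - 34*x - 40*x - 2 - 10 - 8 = r^2*(5*x - 10) + r*(-17*x^2 + 19*x + 30) - 40*x^3 + 122*x^2 - 74*x - 20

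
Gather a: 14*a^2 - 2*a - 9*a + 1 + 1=14*a^2 - 11*a + 2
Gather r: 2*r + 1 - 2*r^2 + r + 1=-2*r^2 + 3*r + 2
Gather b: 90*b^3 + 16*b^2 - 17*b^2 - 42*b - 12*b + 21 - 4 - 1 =90*b^3 - b^2 - 54*b + 16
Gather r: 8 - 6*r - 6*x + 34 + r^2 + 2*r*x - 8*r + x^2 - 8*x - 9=r^2 + r*(2*x - 14) + x^2 - 14*x + 33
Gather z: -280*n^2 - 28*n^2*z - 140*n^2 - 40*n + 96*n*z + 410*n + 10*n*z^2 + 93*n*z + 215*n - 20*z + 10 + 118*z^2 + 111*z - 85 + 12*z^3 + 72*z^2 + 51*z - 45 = -420*n^2 + 585*n + 12*z^3 + z^2*(10*n + 190) + z*(-28*n^2 + 189*n + 142) - 120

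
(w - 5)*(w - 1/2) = w^2 - 11*w/2 + 5/2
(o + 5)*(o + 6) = o^2 + 11*o + 30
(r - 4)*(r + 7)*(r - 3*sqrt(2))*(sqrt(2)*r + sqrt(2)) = sqrt(2)*r^4 - 6*r^3 + 4*sqrt(2)*r^3 - 25*sqrt(2)*r^2 - 24*r^2 - 28*sqrt(2)*r + 150*r + 168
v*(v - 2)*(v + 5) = v^3 + 3*v^2 - 10*v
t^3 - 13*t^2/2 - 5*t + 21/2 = (t - 7)*(t - 1)*(t + 3/2)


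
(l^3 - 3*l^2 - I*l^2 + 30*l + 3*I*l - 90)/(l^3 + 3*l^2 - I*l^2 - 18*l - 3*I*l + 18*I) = (l^2 - I*l + 30)/(l^2 + l*(6 - I) - 6*I)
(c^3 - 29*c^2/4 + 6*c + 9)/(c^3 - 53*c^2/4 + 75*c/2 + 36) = (c - 2)/(c - 8)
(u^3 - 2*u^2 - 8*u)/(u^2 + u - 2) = u*(u - 4)/(u - 1)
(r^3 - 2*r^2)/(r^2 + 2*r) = r*(r - 2)/(r + 2)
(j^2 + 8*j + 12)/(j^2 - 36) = (j + 2)/(j - 6)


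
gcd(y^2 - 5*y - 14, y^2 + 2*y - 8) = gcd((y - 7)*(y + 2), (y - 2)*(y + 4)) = 1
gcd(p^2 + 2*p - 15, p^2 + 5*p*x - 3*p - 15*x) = p - 3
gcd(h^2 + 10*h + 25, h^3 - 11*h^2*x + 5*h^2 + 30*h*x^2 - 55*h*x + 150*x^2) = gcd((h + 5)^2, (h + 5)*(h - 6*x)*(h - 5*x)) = h + 5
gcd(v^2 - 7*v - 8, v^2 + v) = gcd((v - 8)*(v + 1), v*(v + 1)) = v + 1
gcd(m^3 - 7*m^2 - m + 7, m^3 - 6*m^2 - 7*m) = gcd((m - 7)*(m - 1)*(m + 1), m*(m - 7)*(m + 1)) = m^2 - 6*m - 7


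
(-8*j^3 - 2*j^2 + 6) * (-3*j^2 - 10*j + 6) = 24*j^5 + 86*j^4 - 28*j^3 - 30*j^2 - 60*j + 36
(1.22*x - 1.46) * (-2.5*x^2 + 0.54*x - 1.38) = -3.05*x^3 + 4.3088*x^2 - 2.472*x + 2.0148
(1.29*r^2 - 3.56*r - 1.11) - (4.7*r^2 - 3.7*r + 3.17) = -3.41*r^2 + 0.14*r - 4.28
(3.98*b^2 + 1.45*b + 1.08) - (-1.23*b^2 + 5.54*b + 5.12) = 5.21*b^2 - 4.09*b - 4.04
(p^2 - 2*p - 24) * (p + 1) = p^3 - p^2 - 26*p - 24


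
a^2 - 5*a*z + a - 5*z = (a + 1)*(a - 5*z)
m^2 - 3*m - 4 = (m - 4)*(m + 1)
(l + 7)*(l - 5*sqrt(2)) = l^2 - 5*sqrt(2)*l + 7*l - 35*sqrt(2)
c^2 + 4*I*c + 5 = (c - I)*(c + 5*I)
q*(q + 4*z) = q^2 + 4*q*z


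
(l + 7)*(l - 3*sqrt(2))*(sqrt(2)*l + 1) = sqrt(2)*l^3 - 5*l^2 + 7*sqrt(2)*l^2 - 35*l - 3*sqrt(2)*l - 21*sqrt(2)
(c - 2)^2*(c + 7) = c^3 + 3*c^2 - 24*c + 28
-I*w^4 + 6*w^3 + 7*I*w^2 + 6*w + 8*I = (w - I)*(w + 2*I)*(w + 4*I)*(-I*w + 1)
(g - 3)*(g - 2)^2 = g^3 - 7*g^2 + 16*g - 12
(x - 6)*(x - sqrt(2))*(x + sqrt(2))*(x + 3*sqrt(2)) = x^4 - 6*x^3 + 3*sqrt(2)*x^3 - 18*sqrt(2)*x^2 - 2*x^2 - 6*sqrt(2)*x + 12*x + 36*sqrt(2)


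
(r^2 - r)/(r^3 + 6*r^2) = (r - 1)/(r*(r + 6))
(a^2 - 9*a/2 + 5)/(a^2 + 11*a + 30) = (a^2 - 9*a/2 + 5)/(a^2 + 11*a + 30)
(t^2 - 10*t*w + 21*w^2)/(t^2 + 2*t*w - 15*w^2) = (t - 7*w)/(t + 5*w)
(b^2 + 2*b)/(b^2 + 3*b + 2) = b/(b + 1)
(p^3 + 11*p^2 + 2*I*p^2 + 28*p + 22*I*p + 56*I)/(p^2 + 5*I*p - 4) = (p^3 + p^2*(11 + 2*I) + p*(28 + 22*I) + 56*I)/(p^2 + 5*I*p - 4)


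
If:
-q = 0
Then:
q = 0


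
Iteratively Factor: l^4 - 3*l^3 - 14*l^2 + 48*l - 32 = (l - 4)*(l^3 + l^2 - 10*l + 8) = (l - 4)*(l + 4)*(l^2 - 3*l + 2) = (l - 4)*(l - 2)*(l + 4)*(l - 1)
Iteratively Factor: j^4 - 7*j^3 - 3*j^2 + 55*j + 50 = (j - 5)*(j^3 - 2*j^2 - 13*j - 10) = (j - 5)^2*(j^2 + 3*j + 2) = (j - 5)^2*(j + 2)*(j + 1)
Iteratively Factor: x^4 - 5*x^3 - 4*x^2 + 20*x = (x + 2)*(x^3 - 7*x^2 + 10*x) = (x - 5)*(x + 2)*(x^2 - 2*x) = (x - 5)*(x - 2)*(x + 2)*(x)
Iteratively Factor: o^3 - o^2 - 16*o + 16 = (o + 4)*(o^2 - 5*o + 4) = (o - 4)*(o + 4)*(o - 1)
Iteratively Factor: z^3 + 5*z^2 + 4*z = (z + 4)*(z^2 + z) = z*(z + 4)*(z + 1)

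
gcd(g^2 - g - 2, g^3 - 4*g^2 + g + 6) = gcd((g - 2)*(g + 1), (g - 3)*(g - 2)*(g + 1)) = g^2 - g - 2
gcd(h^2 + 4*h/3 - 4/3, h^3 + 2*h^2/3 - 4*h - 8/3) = h + 2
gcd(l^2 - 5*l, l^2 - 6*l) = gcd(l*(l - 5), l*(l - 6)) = l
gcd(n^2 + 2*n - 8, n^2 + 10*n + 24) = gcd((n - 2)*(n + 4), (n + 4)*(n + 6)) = n + 4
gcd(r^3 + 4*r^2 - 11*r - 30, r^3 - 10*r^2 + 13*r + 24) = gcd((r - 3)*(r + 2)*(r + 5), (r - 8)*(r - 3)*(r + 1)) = r - 3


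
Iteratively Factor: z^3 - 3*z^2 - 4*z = (z - 4)*(z^2 + z) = z*(z - 4)*(z + 1)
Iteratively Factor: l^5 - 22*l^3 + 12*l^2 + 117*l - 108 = (l + 3)*(l^4 - 3*l^3 - 13*l^2 + 51*l - 36) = (l - 3)*(l + 3)*(l^3 - 13*l + 12) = (l - 3)*(l - 1)*(l + 3)*(l^2 + l - 12) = (l - 3)^2*(l - 1)*(l + 3)*(l + 4)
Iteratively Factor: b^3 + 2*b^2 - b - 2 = (b + 1)*(b^2 + b - 2) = (b - 1)*(b + 1)*(b + 2)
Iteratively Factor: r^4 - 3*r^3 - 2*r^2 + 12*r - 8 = (r + 2)*(r^3 - 5*r^2 + 8*r - 4) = (r - 1)*(r + 2)*(r^2 - 4*r + 4) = (r - 2)*(r - 1)*(r + 2)*(r - 2)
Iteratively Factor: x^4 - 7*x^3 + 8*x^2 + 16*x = (x)*(x^3 - 7*x^2 + 8*x + 16) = x*(x + 1)*(x^2 - 8*x + 16) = x*(x - 4)*(x + 1)*(x - 4)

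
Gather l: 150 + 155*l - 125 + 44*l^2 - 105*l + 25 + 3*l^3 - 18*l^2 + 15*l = 3*l^3 + 26*l^2 + 65*l + 50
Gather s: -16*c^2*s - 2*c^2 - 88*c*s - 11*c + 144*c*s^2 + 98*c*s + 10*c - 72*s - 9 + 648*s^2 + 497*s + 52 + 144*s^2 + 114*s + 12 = -2*c^2 - c + s^2*(144*c + 792) + s*(-16*c^2 + 10*c + 539) + 55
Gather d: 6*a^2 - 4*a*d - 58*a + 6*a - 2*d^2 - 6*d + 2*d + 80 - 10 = 6*a^2 - 52*a - 2*d^2 + d*(-4*a - 4) + 70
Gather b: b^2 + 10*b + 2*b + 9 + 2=b^2 + 12*b + 11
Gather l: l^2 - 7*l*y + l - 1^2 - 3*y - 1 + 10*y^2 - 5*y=l^2 + l*(1 - 7*y) + 10*y^2 - 8*y - 2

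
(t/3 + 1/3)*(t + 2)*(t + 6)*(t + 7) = t^4/3 + 16*t^3/3 + 83*t^2/3 + 152*t/3 + 28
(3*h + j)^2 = 9*h^2 + 6*h*j + j^2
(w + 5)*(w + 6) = w^2 + 11*w + 30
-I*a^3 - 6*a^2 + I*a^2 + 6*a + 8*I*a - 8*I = (a - 4*I)*(a - 2*I)*(-I*a + I)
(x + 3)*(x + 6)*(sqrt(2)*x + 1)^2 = 2*x^4 + 2*sqrt(2)*x^3 + 18*x^3 + 18*sqrt(2)*x^2 + 37*x^2 + 9*x + 36*sqrt(2)*x + 18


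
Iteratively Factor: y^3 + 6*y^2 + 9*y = (y)*(y^2 + 6*y + 9) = y*(y + 3)*(y + 3)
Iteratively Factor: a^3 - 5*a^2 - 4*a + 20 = (a - 2)*(a^2 - 3*a - 10) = (a - 5)*(a - 2)*(a + 2)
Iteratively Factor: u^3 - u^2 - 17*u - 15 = (u + 3)*(u^2 - 4*u - 5) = (u + 1)*(u + 3)*(u - 5)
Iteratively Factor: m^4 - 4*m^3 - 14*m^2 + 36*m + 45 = (m + 3)*(m^3 - 7*m^2 + 7*m + 15) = (m + 1)*(m + 3)*(m^2 - 8*m + 15) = (m - 5)*(m + 1)*(m + 3)*(m - 3)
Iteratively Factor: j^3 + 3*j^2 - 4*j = (j)*(j^2 + 3*j - 4) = j*(j - 1)*(j + 4)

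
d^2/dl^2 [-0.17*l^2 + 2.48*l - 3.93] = -0.340000000000000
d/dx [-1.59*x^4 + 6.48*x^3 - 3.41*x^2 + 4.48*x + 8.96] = -6.36*x^3 + 19.44*x^2 - 6.82*x + 4.48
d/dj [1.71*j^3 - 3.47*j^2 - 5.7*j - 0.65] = 5.13*j^2 - 6.94*j - 5.7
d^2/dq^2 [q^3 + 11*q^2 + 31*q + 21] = 6*q + 22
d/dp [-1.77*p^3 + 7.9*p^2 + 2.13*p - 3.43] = -5.31*p^2 + 15.8*p + 2.13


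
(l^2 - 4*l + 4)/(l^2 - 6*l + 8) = (l - 2)/(l - 4)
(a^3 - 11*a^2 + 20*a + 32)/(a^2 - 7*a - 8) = a - 4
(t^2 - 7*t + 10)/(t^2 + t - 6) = (t - 5)/(t + 3)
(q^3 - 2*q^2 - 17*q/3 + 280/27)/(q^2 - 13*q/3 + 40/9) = q + 7/3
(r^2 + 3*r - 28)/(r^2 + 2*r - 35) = (r - 4)/(r - 5)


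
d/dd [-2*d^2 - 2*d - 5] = -4*d - 2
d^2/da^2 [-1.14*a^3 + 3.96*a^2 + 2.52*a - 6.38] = 7.92 - 6.84*a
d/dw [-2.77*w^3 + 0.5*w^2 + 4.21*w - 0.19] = -8.31*w^2 + 1.0*w + 4.21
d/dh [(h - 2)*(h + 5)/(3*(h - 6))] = (h^2 - 12*h - 8)/(3*(h^2 - 12*h + 36))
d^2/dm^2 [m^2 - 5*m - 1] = 2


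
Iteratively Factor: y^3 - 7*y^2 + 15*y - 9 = (y - 3)*(y^2 - 4*y + 3) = (y - 3)*(y - 1)*(y - 3)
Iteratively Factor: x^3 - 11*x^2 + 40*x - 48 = (x - 3)*(x^2 - 8*x + 16) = (x - 4)*(x - 3)*(x - 4)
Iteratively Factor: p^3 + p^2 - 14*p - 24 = (p + 2)*(p^2 - p - 12) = (p + 2)*(p + 3)*(p - 4)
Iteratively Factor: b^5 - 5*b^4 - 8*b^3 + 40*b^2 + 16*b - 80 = (b - 2)*(b^4 - 3*b^3 - 14*b^2 + 12*b + 40) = (b - 5)*(b - 2)*(b^3 + 2*b^2 - 4*b - 8) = (b - 5)*(b - 2)*(b + 2)*(b^2 - 4) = (b - 5)*(b - 2)^2*(b + 2)*(b + 2)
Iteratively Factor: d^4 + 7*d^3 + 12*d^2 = (d)*(d^3 + 7*d^2 + 12*d) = d*(d + 3)*(d^2 + 4*d) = d^2*(d + 3)*(d + 4)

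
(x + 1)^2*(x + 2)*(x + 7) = x^4 + 11*x^3 + 33*x^2 + 37*x + 14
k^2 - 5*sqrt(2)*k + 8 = (k - 4*sqrt(2))*(k - sqrt(2))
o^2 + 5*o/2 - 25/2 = (o - 5/2)*(o + 5)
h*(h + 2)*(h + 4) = h^3 + 6*h^2 + 8*h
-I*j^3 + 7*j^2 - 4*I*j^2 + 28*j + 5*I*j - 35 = (j + 5)*(j + 7*I)*(-I*j + I)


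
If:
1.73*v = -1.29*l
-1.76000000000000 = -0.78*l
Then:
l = 2.26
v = -1.68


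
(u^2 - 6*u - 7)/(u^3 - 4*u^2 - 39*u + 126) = (u + 1)/(u^2 + 3*u - 18)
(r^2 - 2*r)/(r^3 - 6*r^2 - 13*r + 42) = r/(r^2 - 4*r - 21)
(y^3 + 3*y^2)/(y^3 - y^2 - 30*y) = y*(y + 3)/(y^2 - y - 30)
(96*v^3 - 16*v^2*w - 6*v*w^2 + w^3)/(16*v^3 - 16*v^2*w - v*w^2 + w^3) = (6*v - w)/(v - w)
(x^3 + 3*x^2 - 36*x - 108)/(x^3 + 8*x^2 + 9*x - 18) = (x - 6)/(x - 1)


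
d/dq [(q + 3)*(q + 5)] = 2*q + 8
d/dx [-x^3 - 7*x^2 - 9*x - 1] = -3*x^2 - 14*x - 9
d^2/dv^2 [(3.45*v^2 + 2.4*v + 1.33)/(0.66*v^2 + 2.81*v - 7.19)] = (-10.70586*v^3 + 101.705868*v^2 + 83.1334680000001*v + 487.3082)/(0.287496*v^6 + 3.672108*v^5 + 6.238386*v^4 - 57.819403*v^3 - 67.960599*v^2 + 435.798123*v - 371.694959)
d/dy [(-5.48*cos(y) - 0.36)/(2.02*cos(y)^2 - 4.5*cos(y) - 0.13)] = (-11.0696*cos(y)^2 - 1.4544*cos(y) + 0.9076)*sin(y)/(4.0804*cos(y)^4 - 18.18*cos(y)^3 + 19.7248*cos(y)^2 + 1.17*cos(y) + 0.0169)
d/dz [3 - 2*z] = -2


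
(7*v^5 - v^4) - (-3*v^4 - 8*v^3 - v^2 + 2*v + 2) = 7*v^5 + 2*v^4 + 8*v^3 + v^2 - 2*v - 2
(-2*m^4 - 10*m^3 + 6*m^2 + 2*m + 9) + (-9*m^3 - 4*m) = -2*m^4 - 19*m^3 + 6*m^2 - 2*m + 9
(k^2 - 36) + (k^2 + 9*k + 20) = 2*k^2 + 9*k - 16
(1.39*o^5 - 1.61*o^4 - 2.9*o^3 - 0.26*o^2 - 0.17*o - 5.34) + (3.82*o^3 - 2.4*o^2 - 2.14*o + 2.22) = 1.39*o^5 - 1.61*o^4 + 0.92*o^3 - 2.66*o^2 - 2.31*o - 3.12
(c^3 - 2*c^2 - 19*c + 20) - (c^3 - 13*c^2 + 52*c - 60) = 11*c^2 - 71*c + 80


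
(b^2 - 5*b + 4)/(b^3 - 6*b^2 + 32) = (b - 1)/(b^2 - 2*b - 8)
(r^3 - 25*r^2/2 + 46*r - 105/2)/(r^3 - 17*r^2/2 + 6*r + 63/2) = (2*r - 5)/(2*r + 3)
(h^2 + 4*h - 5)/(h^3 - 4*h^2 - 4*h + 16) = (h^2 + 4*h - 5)/(h^3 - 4*h^2 - 4*h + 16)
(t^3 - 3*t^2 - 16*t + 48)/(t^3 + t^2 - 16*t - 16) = (t - 3)/(t + 1)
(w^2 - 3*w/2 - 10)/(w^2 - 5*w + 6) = (w^2 - 3*w/2 - 10)/(w^2 - 5*w + 6)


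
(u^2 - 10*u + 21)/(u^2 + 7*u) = (u^2 - 10*u + 21)/(u*(u + 7))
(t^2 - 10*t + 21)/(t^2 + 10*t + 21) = (t^2 - 10*t + 21)/(t^2 + 10*t + 21)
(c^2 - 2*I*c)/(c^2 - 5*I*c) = (c - 2*I)/(c - 5*I)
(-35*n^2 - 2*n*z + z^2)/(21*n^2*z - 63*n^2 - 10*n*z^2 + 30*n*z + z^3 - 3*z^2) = (5*n + z)/(-3*n*z + 9*n + z^2 - 3*z)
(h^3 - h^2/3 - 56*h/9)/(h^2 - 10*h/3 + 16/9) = h*(3*h + 7)/(3*h - 2)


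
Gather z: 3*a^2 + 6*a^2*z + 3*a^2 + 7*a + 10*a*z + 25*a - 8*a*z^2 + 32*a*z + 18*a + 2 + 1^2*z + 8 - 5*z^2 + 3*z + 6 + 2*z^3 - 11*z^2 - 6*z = 6*a^2 + 50*a + 2*z^3 + z^2*(-8*a - 16) + z*(6*a^2 + 42*a - 2) + 16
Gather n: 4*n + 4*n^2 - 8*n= 4*n^2 - 4*n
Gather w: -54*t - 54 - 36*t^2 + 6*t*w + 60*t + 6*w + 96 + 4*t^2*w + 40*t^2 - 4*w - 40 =4*t^2 + 6*t + w*(4*t^2 + 6*t + 2) + 2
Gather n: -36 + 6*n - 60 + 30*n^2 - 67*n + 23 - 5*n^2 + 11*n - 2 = 25*n^2 - 50*n - 75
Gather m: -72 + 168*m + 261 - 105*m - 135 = 63*m + 54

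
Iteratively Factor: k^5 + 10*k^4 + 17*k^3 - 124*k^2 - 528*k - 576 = (k + 3)*(k^4 + 7*k^3 - 4*k^2 - 112*k - 192) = (k + 3)^2*(k^3 + 4*k^2 - 16*k - 64) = (k + 3)^2*(k + 4)*(k^2 - 16) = (k - 4)*(k + 3)^2*(k + 4)*(k + 4)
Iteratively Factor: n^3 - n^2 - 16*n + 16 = (n + 4)*(n^2 - 5*n + 4) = (n - 4)*(n + 4)*(n - 1)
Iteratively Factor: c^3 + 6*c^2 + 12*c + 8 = (c + 2)*(c^2 + 4*c + 4) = (c + 2)^2*(c + 2)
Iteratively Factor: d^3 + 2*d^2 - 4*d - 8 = (d + 2)*(d^2 - 4) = (d - 2)*(d + 2)*(d + 2)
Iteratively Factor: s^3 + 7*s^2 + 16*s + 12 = (s + 3)*(s^2 + 4*s + 4) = (s + 2)*(s + 3)*(s + 2)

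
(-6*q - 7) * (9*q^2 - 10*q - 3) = -54*q^3 - 3*q^2 + 88*q + 21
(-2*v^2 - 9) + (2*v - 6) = -2*v^2 + 2*v - 15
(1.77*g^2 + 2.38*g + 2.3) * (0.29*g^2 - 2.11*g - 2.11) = 0.5133*g^4 - 3.0445*g^3 - 8.0895*g^2 - 9.8748*g - 4.853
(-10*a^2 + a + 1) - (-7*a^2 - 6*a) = -3*a^2 + 7*a + 1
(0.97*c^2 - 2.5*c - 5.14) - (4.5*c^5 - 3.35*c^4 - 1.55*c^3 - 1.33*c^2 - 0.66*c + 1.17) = -4.5*c^5 + 3.35*c^4 + 1.55*c^3 + 2.3*c^2 - 1.84*c - 6.31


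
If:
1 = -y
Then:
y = -1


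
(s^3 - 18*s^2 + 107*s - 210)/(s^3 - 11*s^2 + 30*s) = (s - 7)/s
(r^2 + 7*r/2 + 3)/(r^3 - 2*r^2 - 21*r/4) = 2*(r + 2)/(r*(2*r - 7))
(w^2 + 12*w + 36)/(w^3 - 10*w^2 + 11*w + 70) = (w^2 + 12*w + 36)/(w^3 - 10*w^2 + 11*w + 70)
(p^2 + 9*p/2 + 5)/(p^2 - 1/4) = 2*(2*p^2 + 9*p + 10)/(4*p^2 - 1)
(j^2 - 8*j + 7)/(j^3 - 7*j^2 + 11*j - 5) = (j - 7)/(j^2 - 6*j + 5)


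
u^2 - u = u*(u - 1)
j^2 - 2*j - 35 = (j - 7)*(j + 5)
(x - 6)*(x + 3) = x^2 - 3*x - 18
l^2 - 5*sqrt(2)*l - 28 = (l - 7*sqrt(2))*(l + 2*sqrt(2))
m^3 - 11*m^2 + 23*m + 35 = (m - 7)*(m - 5)*(m + 1)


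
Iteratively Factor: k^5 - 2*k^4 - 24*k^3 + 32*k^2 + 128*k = (k + 4)*(k^4 - 6*k^3 + 32*k) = (k + 2)*(k + 4)*(k^3 - 8*k^2 + 16*k) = (k - 4)*(k + 2)*(k + 4)*(k^2 - 4*k) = k*(k - 4)*(k + 2)*(k + 4)*(k - 4)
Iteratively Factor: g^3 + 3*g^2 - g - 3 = (g + 1)*(g^2 + 2*g - 3) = (g - 1)*(g + 1)*(g + 3)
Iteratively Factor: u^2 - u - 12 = (u + 3)*(u - 4)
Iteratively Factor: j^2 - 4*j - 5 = (j - 5)*(j + 1)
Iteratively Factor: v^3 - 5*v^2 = (v)*(v^2 - 5*v) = v*(v - 5)*(v)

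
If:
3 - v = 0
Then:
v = 3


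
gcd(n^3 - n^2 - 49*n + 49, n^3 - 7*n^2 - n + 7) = n^2 - 8*n + 7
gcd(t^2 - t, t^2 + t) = t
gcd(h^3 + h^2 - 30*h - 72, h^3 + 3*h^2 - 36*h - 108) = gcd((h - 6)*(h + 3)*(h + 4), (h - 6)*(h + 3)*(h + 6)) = h^2 - 3*h - 18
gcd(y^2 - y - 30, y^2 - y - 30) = y^2 - y - 30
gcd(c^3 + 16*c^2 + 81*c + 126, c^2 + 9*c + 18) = c^2 + 9*c + 18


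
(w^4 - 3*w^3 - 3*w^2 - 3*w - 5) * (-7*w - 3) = -7*w^5 + 18*w^4 + 30*w^3 + 30*w^2 + 44*w + 15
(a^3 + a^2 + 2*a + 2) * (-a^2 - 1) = -a^5 - a^4 - 3*a^3 - 3*a^2 - 2*a - 2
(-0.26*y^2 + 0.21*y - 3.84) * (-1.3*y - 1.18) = 0.338*y^3 + 0.0338*y^2 + 4.7442*y + 4.5312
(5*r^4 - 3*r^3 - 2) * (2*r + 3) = 10*r^5 + 9*r^4 - 9*r^3 - 4*r - 6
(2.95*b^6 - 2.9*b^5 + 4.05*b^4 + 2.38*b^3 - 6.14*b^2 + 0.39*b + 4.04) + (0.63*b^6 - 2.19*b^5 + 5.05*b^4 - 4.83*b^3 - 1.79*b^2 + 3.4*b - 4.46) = 3.58*b^6 - 5.09*b^5 + 9.1*b^4 - 2.45*b^3 - 7.93*b^2 + 3.79*b - 0.42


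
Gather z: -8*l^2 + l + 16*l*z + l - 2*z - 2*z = -8*l^2 + 2*l + z*(16*l - 4)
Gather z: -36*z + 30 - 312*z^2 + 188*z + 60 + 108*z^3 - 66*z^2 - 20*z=108*z^3 - 378*z^2 + 132*z + 90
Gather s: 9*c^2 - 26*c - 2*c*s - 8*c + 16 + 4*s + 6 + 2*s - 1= 9*c^2 - 34*c + s*(6 - 2*c) + 21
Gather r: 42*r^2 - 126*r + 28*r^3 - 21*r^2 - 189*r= 28*r^3 + 21*r^2 - 315*r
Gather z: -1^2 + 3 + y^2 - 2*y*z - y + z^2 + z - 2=y^2 - y + z^2 + z*(1 - 2*y)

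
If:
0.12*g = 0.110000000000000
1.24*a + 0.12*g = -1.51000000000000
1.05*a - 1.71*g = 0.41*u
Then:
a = -1.31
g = 0.92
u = -7.17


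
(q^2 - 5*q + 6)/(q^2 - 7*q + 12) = (q - 2)/(q - 4)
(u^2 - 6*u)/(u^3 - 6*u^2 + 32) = u*(u - 6)/(u^3 - 6*u^2 + 32)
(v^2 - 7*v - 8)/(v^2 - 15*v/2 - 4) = 2*(v + 1)/(2*v + 1)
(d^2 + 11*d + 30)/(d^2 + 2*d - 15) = (d + 6)/(d - 3)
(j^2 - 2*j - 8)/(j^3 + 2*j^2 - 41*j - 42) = (j^2 - 2*j - 8)/(j^3 + 2*j^2 - 41*j - 42)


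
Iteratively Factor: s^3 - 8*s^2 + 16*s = (s)*(s^2 - 8*s + 16) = s*(s - 4)*(s - 4)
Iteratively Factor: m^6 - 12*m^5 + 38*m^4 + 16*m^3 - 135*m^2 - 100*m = (m)*(m^5 - 12*m^4 + 38*m^3 + 16*m^2 - 135*m - 100) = m*(m + 1)*(m^4 - 13*m^3 + 51*m^2 - 35*m - 100) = m*(m + 1)^2*(m^3 - 14*m^2 + 65*m - 100) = m*(m - 5)*(m + 1)^2*(m^2 - 9*m + 20) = m*(m - 5)^2*(m + 1)^2*(m - 4)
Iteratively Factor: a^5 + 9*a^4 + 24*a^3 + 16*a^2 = (a)*(a^4 + 9*a^3 + 24*a^2 + 16*a) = a*(a + 1)*(a^3 + 8*a^2 + 16*a) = a*(a + 1)*(a + 4)*(a^2 + 4*a) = a*(a + 1)*(a + 4)^2*(a)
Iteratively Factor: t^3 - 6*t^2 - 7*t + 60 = (t - 4)*(t^2 - 2*t - 15) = (t - 5)*(t - 4)*(t + 3)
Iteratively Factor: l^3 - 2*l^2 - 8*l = (l)*(l^2 - 2*l - 8) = l*(l + 2)*(l - 4)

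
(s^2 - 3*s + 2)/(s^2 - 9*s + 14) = (s - 1)/(s - 7)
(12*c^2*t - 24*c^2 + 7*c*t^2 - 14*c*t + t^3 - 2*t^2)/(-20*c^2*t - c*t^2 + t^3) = (3*c*t - 6*c + t^2 - 2*t)/(t*(-5*c + t))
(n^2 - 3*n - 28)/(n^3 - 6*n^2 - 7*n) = (n + 4)/(n*(n + 1))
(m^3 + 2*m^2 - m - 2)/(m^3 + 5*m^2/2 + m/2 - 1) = 2*(m - 1)/(2*m - 1)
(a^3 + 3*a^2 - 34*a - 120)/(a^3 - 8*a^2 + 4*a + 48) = (a^2 + 9*a + 20)/(a^2 - 2*a - 8)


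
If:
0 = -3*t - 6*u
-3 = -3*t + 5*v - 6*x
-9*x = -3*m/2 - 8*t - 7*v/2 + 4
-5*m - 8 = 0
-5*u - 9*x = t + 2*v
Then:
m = -8/5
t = 1711/1895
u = -1711/3790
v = 183/1895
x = 489/3790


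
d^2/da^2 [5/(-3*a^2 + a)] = 10*(3*a*(3*a - 1) - (6*a - 1)^2)/(a^3*(3*a - 1)^3)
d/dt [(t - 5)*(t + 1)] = 2*t - 4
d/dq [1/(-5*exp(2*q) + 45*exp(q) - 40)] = (2*exp(q) - 9)*exp(q)/(5*(exp(2*q) - 9*exp(q) + 8)^2)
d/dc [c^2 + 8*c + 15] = 2*c + 8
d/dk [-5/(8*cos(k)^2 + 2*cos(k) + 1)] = -10*(8*cos(k) + 1)*sin(k)/(8*cos(k)^2 + 2*cos(k) + 1)^2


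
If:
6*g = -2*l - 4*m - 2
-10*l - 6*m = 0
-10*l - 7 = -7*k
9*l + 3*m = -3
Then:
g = -11/12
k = -1/14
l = -3/4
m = 5/4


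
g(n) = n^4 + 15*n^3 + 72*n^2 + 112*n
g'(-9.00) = -455.00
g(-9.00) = 450.00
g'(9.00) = 7969.00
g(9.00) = 24336.00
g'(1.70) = 506.50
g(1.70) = 480.53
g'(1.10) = 330.17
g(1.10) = 231.75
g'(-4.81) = 15.35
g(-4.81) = -6.91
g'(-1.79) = -24.52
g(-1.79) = -45.55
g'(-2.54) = -28.99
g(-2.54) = -24.15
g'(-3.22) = -18.65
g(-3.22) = -7.41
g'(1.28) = 378.44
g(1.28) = 295.47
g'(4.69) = 2189.83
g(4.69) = 4140.25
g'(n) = 4*n^3 + 45*n^2 + 144*n + 112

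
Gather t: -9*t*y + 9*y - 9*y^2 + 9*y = -9*t*y - 9*y^2 + 18*y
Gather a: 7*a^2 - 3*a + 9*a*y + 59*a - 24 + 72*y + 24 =7*a^2 + a*(9*y + 56) + 72*y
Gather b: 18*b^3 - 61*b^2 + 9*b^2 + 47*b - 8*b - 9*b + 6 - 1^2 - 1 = 18*b^3 - 52*b^2 + 30*b + 4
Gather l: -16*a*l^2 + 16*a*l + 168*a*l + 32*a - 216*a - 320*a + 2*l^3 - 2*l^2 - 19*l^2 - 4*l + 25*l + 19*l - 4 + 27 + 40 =-504*a + 2*l^3 + l^2*(-16*a - 21) + l*(184*a + 40) + 63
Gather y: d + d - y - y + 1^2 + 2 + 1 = 2*d - 2*y + 4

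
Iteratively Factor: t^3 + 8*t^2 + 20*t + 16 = (t + 2)*(t^2 + 6*t + 8) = (t + 2)^2*(t + 4)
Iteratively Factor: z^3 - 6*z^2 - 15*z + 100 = (z + 4)*(z^2 - 10*z + 25) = (z - 5)*(z + 4)*(z - 5)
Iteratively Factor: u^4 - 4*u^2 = (u - 2)*(u^3 + 2*u^2) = (u - 2)*(u + 2)*(u^2) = u*(u - 2)*(u + 2)*(u)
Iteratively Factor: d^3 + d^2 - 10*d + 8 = (d - 1)*(d^2 + 2*d - 8) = (d - 2)*(d - 1)*(d + 4)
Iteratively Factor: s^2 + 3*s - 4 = (s - 1)*(s + 4)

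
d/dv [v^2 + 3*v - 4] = 2*v + 3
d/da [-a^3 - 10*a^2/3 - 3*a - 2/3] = -3*a^2 - 20*a/3 - 3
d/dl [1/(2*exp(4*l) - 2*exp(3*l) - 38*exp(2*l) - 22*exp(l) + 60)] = (-4*exp(3*l) + 3*exp(2*l) + 38*exp(l) + 11)*exp(l)/(2*(-exp(4*l) + exp(3*l) + 19*exp(2*l) + 11*exp(l) - 30)^2)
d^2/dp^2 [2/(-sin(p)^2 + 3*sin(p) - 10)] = 2*(4*sin(p)^4 - 9*sin(p)^3 - 37*sin(p)^2 + 48*sin(p) + 2)/(sin(p)^2 - 3*sin(p) + 10)^3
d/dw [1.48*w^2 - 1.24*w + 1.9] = 2.96*w - 1.24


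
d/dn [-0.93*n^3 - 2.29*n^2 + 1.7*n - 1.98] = -2.79*n^2 - 4.58*n + 1.7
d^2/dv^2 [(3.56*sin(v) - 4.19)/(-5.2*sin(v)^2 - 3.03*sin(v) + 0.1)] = (96.2624*sin(v)^5 - 509.28176*sin(v)^4 - 379.47052*sin(v)^3 + 633.681109*sin(v)^2 + 383.76467*sin(v) + 79.136182)/(5.2*sin(v)^2 + 3.03*sin(v) - 0.1)^3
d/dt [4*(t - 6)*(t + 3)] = 8*t - 12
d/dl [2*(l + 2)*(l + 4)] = 4*l + 12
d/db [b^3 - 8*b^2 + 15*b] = 3*b^2 - 16*b + 15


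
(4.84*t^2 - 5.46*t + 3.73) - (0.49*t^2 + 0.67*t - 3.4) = 4.35*t^2 - 6.13*t + 7.13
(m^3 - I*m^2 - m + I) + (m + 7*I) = m^3 - I*m^2 + 8*I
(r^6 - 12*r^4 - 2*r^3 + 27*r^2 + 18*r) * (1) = r^6 - 12*r^4 - 2*r^3 + 27*r^2 + 18*r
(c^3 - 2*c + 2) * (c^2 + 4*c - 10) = c^5 + 4*c^4 - 12*c^3 - 6*c^2 + 28*c - 20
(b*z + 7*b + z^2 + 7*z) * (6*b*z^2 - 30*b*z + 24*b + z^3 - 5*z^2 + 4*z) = 6*b^2*z^3 + 12*b^2*z^2 - 186*b^2*z + 168*b^2 + 7*b*z^4 + 14*b*z^3 - 217*b*z^2 + 196*b*z + z^5 + 2*z^4 - 31*z^3 + 28*z^2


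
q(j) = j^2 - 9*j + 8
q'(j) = 2*j - 9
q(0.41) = 4.48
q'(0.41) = -8.18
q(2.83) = -9.46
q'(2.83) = -3.34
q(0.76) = 1.74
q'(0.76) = -7.48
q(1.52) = -3.37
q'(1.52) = -5.96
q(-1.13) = 19.45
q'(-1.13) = -11.26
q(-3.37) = 49.69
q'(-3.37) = -15.74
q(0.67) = 2.42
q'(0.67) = -7.66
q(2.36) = -7.67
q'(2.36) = -4.28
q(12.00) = 44.00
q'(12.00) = 15.00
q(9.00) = 8.00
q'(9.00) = 9.00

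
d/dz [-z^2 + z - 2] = 1 - 2*z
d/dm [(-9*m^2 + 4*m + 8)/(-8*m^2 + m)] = (23*m^2 + 128*m - 8)/(m^2*(64*m^2 - 16*m + 1))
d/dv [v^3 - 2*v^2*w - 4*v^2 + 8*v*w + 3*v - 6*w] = 3*v^2 - 4*v*w - 8*v + 8*w + 3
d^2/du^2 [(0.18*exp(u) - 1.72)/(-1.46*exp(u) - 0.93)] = (3.910756*exp(u) - 2.491098)*exp(u)/(3.112136*exp(3*u) + 5.947164*exp(2*u) + 3.788262*exp(u) + 0.804357)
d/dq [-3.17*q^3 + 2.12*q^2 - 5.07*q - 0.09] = -9.51*q^2 + 4.24*q - 5.07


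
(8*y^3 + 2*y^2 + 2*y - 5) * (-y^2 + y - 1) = -8*y^5 + 6*y^4 - 8*y^3 + 5*y^2 - 7*y + 5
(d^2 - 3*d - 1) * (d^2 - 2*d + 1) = d^4 - 5*d^3 + 6*d^2 - d - 1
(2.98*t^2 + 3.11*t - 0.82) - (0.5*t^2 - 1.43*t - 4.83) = 2.48*t^2 + 4.54*t + 4.01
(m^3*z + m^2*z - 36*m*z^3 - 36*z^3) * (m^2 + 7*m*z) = m^5*z + 7*m^4*z^2 + m^4*z - 36*m^3*z^3 + 7*m^3*z^2 - 252*m^2*z^4 - 36*m^2*z^3 - 252*m*z^4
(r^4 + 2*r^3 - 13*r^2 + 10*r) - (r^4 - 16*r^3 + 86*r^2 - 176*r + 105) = 18*r^3 - 99*r^2 + 186*r - 105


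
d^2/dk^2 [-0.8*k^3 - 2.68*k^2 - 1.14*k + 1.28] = -4.8*k - 5.36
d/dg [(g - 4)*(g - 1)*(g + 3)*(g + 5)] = 4*g^3 + 9*g^2 - 42*g - 43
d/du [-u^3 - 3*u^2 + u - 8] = -3*u^2 - 6*u + 1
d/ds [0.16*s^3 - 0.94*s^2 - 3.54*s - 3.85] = 0.48*s^2 - 1.88*s - 3.54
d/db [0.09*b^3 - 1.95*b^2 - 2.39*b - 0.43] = 0.27*b^2 - 3.9*b - 2.39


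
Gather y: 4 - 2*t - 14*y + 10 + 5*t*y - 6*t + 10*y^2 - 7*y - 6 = -8*t + 10*y^2 + y*(5*t - 21) + 8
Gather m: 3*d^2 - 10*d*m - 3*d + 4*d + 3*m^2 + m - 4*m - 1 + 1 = 3*d^2 + d + 3*m^2 + m*(-10*d - 3)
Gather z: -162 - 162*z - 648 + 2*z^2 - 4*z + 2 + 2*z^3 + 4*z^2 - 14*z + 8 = 2*z^3 + 6*z^2 - 180*z - 800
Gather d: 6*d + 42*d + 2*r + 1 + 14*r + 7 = 48*d + 16*r + 8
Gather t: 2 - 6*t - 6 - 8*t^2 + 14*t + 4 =-8*t^2 + 8*t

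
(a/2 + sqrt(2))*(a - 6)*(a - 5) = a^3/2 - 11*a^2/2 + sqrt(2)*a^2 - 11*sqrt(2)*a + 15*a + 30*sqrt(2)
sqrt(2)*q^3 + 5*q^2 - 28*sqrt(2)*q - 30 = (q - 3*sqrt(2))*(q + 5*sqrt(2))*(sqrt(2)*q + 1)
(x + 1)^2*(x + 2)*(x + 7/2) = x^4 + 15*x^3/2 + 19*x^2 + 39*x/2 + 7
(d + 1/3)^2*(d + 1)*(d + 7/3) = d^4 + 4*d^3 + 14*d^2/3 + 52*d/27 + 7/27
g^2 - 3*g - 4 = (g - 4)*(g + 1)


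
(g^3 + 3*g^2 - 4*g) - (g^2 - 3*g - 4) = g^3 + 2*g^2 - g + 4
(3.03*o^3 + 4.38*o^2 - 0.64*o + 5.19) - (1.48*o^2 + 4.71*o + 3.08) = 3.03*o^3 + 2.9*o^2 - 5.35*o + 2.11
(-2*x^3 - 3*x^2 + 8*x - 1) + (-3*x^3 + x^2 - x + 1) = -5*x^3 - 2*x^2 + 7*x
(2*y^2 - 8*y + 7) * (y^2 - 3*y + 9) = 2*y^4 - 14*y^3 + 49*y^2 - 93*y + 63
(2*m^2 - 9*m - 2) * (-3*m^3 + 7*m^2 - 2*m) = -6*m^5 + 41*m^4 - 61*m^3 + 4*m^2 + 4*m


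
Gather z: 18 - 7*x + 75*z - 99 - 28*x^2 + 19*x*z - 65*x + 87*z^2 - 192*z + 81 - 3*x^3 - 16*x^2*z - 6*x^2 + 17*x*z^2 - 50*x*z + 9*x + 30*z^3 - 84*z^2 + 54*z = -3*x^3 - 34*x^2 - 63*x + 30*z^3 + z^2*(17*x + 3) + z*(-16*x^2 - 31*x - 63)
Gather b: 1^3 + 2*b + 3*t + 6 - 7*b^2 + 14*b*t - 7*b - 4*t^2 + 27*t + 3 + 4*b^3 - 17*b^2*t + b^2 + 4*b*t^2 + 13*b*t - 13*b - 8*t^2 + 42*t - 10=4*b^3 + b^2*(-17*t - 6) + b*(4*t^2 + 27*t - 18) - 12*t^2 + 72*t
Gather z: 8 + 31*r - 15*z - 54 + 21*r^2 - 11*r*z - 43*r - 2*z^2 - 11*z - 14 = 21*r^2 - 12*r - 2*z^2 + z*(-11*r - 26) - 60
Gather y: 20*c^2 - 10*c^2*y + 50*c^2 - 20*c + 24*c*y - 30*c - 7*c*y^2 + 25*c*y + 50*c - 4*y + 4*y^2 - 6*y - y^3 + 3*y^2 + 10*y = 70*c^2 - y^3 + y^2*(7 - 7*c) + y*(-10*c^2 + 49*c)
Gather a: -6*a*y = -6*a*y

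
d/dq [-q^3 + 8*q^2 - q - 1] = -3*q^2 + 16*q - 1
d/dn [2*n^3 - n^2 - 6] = 2*n*(3*n - 1)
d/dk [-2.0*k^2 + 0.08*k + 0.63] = 0.08 - 4.0*k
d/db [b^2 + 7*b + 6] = 2*b + 7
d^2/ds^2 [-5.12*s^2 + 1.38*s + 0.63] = -10.2400000000000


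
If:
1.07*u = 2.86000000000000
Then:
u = 2.67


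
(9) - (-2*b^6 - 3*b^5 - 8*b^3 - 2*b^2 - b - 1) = 2*b^6 + 3*b^5 + 8*b^3 + 2*b^2 + b + 10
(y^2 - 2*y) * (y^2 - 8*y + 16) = y^4 - 10*y^3 + 32*y^2 - 32*y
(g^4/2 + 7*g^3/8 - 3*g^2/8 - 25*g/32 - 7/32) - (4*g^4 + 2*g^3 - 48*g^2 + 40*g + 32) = -7*g^4/2 - 9*g^3/8 + 381*g^2/8 - 1305*g/32 - 1031/32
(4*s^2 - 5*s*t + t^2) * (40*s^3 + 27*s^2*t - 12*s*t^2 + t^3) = 160*s^5 - 92*s^4*t - 143*s^3*t^2 + 91*s^2*t^3 - 17*s*t^4 + t^5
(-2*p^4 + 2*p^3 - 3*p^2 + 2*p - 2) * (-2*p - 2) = 4*p^5 + 2*p^3 + 2*p^2 + 4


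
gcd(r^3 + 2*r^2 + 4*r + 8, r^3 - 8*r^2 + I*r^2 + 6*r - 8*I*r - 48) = r - 2*I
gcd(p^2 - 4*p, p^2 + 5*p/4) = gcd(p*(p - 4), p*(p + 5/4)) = p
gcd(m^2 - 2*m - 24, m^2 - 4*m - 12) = m - 6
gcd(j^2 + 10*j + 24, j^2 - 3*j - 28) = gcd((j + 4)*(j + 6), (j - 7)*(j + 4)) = j + 4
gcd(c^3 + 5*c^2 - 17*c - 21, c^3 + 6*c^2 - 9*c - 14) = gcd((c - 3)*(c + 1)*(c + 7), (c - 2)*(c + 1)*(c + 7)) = c^2 + 8*c + 7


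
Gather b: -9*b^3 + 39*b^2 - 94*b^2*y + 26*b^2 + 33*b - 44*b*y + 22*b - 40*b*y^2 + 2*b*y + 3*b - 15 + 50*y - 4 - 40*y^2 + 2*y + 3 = -9*b^3 + b^2*(65 - 94*y) + b*(-40*y^2 - 42*y + 58) - 40*y^2 + 52*y - 16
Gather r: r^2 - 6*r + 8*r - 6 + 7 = r^2 + 2*r + 1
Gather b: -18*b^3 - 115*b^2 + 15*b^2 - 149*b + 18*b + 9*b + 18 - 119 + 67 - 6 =-18*b^3 - 100*b^2 - 122*b - 40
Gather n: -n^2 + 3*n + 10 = -n^2 + 3*n + 10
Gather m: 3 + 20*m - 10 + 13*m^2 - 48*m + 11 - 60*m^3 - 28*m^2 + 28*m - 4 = -60*m^3 - 15*m^2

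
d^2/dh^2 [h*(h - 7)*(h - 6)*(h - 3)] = 12*h^2 - 96*h + 162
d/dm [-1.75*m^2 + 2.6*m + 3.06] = 2.6 - 3.5*m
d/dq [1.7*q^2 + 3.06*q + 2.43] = 3.4*q + 3.06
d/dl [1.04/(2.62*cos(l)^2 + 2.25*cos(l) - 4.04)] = (5.4496*cos(l) + 2.34)*sin(l)/(2.62*cos(l)^2 + 2.25*cos(l) - 4.04)^2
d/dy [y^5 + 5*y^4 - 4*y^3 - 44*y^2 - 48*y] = 5*y^4 + 20*y^3 - 12*y^2 - 88*y - 48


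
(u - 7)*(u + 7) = u^2 - 49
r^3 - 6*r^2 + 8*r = r*(r - 4)*(r - 2)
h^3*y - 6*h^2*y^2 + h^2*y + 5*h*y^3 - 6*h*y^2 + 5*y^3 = (h - 5*y)*(h - y)*(h*y + y)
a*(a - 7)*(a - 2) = a^3 - 9*a^2 + 14*a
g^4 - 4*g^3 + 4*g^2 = g^2*(g - 2)^2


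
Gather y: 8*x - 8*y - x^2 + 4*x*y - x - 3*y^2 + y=-x^2 + 7*x - 3*y^2 + y*(4*x - 7)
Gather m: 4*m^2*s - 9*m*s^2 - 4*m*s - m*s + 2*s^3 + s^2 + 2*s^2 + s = 4*m^2*s + m*(-9*s^2 - 5*s) + 2*s^3 + 3*s^2 + s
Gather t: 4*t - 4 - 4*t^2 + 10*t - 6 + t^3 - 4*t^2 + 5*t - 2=t^3 - 8*t^2 + 19*t - 12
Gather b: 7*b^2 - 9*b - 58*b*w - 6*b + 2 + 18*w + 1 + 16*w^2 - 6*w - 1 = 7*b^2 + b*(-58*w - 15) + 16*w^2 + 12*w + 2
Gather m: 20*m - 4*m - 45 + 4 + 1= 16*m - 40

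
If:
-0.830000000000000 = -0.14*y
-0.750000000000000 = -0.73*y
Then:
No Solution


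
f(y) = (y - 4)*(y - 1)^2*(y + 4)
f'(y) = (y - 4)*(y - 1)^2 + (y - 4)*(y + 4)*(2*y - 2) + (y - 1)^2*(y + 4)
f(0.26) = -8.72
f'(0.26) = 23.86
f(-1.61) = -91.34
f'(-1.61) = 48.05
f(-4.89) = 274.49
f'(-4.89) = -432.49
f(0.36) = -6.50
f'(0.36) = 20.61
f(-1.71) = -96.03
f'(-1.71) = 45.75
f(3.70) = -16.84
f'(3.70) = 41.47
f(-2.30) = -116.63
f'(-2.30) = 20.59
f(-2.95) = -113.86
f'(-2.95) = -34.40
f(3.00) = -28.00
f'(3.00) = -4.00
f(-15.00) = 53504.00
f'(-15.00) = -14368.00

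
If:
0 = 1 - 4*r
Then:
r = 1/4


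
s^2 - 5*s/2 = s*(s - 5/2)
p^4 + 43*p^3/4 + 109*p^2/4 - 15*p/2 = p*(p - 1/4)*(p + 5)*(p + 6)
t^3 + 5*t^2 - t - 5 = (t - 1)*(t + 1)*(t + 5)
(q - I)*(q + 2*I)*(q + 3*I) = q^3 + 4*I*q^2 - q + 6*I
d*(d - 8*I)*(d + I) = d^3 - 7*I*d^2 + 8*d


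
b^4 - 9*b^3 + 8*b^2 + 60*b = b*(b - 6)*(b - 5)*(b + 2)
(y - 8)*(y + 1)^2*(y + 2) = y^4 - 4*y^3 - 27*y^2 - 38*y - 16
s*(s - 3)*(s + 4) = s^3 + s^2 - 12*s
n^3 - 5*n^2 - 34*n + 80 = (n - 8)*(n - 2)*(n + 5)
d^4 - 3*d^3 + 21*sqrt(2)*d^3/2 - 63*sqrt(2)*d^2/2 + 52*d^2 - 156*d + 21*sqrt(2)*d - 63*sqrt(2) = (d - 3)*(d + sqrt(2)/2)*(d + 3*sqrt(2))*(d + 7*sqrt(2))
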